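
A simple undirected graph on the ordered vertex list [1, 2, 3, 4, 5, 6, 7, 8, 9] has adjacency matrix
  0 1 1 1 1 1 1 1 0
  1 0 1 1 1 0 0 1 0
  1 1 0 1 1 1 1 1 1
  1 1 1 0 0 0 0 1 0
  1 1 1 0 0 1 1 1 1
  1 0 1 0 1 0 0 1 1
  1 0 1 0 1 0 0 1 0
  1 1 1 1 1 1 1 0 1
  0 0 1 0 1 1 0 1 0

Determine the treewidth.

4

A width-4 tree decomposition is:
Bags: B1 = {1, 2, 3, 5, 8}  B2 = {1, 2, 3, 4, 8}  B3 = {1, 3, 5, 6, 8}  B4 = {3, 5, 6, 8, 9}  B5 = {1, 3, 5, 7, 8}
Tree: B1–B2, B1–B3, B3–B4, B3–B5
The largest bag has 5 vertices, giving width 4; this decomposition certifies tw(G) ≤ 4. For the lower bound, the 5 vertices {1, 2, 3, 4, 8} are pairwise adjacent, and any tree decomposition puts a clique entirely inside one bag — forcing width ≥ 4. The upper and lower bounds meet at 4, so that is the treewidth.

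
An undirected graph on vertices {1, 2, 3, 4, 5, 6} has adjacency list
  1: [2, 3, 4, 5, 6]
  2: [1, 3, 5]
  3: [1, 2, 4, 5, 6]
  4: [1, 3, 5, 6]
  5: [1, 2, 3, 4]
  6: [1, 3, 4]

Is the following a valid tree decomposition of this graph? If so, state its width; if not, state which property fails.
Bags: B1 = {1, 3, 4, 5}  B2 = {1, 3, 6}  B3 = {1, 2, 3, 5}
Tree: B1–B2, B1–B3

A tree decomposition must satisfy three properties: every vertex lies in some bag; for every edge, both endpoints lie together in some bag; and for every vertex, the bags containing it form a connected subtree. Here edge (4,6) lies in no bag, so the decomposition is invalid.

No — edge (4,6) lies in no bag.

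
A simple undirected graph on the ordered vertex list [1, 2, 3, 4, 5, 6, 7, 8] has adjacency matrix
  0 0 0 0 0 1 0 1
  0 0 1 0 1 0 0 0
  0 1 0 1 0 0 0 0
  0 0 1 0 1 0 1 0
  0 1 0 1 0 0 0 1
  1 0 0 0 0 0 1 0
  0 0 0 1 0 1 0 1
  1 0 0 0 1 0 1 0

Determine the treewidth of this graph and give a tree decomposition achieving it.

Every bag has size at most 3, so the width is 3 − 1 = 2 and tw(G) ≤ 2. Since 6–1–8–7–6 is a cycle in G, G is not acyclic. Forests are exactly the graphs of treewidth ≤ 1, so tw(G) ≥ 2. Combining the bounds, tw(G) = 2.

Treewidth 2.
One such decomposition:
Bags: B1 = {1, 6, 7}  B2 = {1, 7, 8}  B3 = {4, 7, 8}  B4 = {4, 5, 8}  B5 = {3, 4, 5}  B6 = {2, 3, 5}
Tree: B1–B2, B2–B3, B3–B4, B4–B5, B5–B6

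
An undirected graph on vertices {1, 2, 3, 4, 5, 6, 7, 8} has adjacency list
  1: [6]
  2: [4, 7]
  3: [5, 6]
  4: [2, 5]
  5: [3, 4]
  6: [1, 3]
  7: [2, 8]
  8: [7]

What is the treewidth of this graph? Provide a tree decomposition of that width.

Treewidth 1.
One optimal decomposition is:
Bags: B1 = {1, 6}  B2 = {3, 6}  B3 = {3, 5}  B4 = {4, 5}  B5 = {2, 4}  B6 = {2, 7}  B7 = {7, 8}
Tree: B1–B2, B2–B3, B3–B4, B4–B5, B5–B6, B6–B7

Each bag holds 2 vertices, so the decomposition has width 1, which upper-bounds the treewidth. Since G has at least one edge (e.g. 1–6), it is not an edgeless graph, so tw(G) ≥ 1. Therefore the treewidth is 1.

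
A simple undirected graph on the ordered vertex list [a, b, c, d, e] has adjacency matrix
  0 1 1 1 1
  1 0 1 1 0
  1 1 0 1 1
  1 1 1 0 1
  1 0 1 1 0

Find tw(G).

A width-3 tree decomposition is:
Bags: B1 = {a, c, d, e}  B2 = {a, b, c, d}
Tree: B1–B2
Each bag holds 4 vertices, so the decomposition has width 3, which upper-bounds the treewidth. For the lower bound, the 4 vertices {a, c, d, e} are pairwise adjacent, and any tree decomposition puts a clique entirely inside one bag — forcing width ≥ 3. Therefore the treewidth is 3.

3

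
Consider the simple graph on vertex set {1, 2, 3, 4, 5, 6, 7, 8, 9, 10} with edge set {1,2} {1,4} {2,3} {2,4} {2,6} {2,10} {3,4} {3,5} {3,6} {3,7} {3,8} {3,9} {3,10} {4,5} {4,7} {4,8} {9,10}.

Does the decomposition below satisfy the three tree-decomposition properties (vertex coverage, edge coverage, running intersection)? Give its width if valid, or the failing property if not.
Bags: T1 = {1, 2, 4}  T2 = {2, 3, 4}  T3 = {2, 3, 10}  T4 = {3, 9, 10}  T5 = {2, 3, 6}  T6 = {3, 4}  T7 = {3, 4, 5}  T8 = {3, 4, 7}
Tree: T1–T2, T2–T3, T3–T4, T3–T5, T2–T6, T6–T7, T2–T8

A tree decomposition must satisfy three properties: every vertex lies in some bag; for every edge, both endpoints lie together in some bag; and for every vertex, the bags containing it form a connected subtree. Here vertex 8 appears in no bag, so the decomposition is invalid.

No — vertex 8 appears in no bag.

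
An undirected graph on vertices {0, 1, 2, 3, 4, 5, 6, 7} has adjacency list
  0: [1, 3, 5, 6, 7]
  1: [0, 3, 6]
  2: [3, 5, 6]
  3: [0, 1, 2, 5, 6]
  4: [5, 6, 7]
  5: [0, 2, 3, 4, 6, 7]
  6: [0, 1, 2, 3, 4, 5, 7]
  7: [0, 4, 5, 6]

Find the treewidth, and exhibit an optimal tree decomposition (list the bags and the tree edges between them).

Treewidth 3.
Bags: B1 = {0, 1, 3, 6}  B2 = {0, 3, 5, 6}  B3 = {0, 5, 6, 7}  B4 = {4, 5, 6, 7}  B5 = {2, 3, 5, 6}
Tree: B1–B2, B2–B3, B3–B4, B2–B5

Each bag holds 4 vertices, so the decomposition has width 3, which upper-bounds the treewidth. Conversely, {0, 1, 3, 6} is a clique of size 4, and the vertices of any clique must share a bag in every tree decomposition; so some bag has ≥ 4 vertices and tw(G) ≥ 3. The upper and lower bounds meet at 3, so that is the treewidth.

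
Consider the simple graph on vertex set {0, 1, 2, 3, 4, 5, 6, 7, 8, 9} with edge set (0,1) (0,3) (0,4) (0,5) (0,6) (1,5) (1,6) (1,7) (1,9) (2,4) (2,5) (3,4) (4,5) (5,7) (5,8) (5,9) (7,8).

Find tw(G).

A width-2 tree decomposition is:
Bags: B1 = {0, 4, 5}  B2 = {0, 1, 5}  B3 = {1, 5, 7}  B4 = {5, 7, 8}  B5 = {0, 3, 4}  B6 = {0, 1, 6}  B7 = {1, 5, 9}  B8 = {2, 4, 5}
Tree: B1–B2, B2–B3, B3–B4, B1–B5, B2–B6, B3–B7, B1–B8
Every bag has size at most 3, so the width is 3 − 1 = 2 and tw(G) ≤ 2. For the lower bound, the 3 vertices {0, 3, 4} are pairwise adjacent, and any tree decomposition puts a clique entirely inside one bag — forcing width ≥ 2. The upper and lower bounds meet at 2, so that is the treewidth.

2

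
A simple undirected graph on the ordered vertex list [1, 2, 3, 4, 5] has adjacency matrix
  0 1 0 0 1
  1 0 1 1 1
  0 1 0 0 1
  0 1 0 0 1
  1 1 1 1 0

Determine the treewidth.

A width-2 tree decomposition is:
Bags: B1 = {1, 2, 5}  B2 = {2, 3, 5}  B3 = {2, 4, 5}
Tree: B1–B2, B2–B3
The largest bag has 3 vertices, giving width 2; this decomposition certifies tw(G) ≤ 2. On the other hand G contains the 3-clique {1, 2, 5}. A clique must lie in a single bag of any decomposition, so no decomposition can have width below 2. Combining the bounds, tw(G) = 2.

2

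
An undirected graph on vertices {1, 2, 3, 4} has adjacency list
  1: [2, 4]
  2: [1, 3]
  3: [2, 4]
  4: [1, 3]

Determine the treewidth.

2

A width-2 tree decomposition is:
Bags: B1 = {1, 3, 4}  B2 = {1, 2, 3}
Tree: B1–B2
The largest bag has 3 vertices, giving width 2; this decomposition certifies tw(G) ≤ 2. For the lower bound, G contains the cycle 3–4–1–2–3, so G is not a forest; only forests have treewidth ≤ 1, hence tw(G) ≥ 2. Hence tw(G) = 2 exactly.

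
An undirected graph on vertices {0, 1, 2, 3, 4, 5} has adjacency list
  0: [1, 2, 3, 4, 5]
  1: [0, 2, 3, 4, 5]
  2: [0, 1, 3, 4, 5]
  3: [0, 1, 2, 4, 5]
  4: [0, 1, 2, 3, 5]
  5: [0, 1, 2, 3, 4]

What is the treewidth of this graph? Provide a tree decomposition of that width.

Treewidth 5.
Bags: B1 = {0, 1, 2, 3, 4, 5}
Tree: (single bag)

With just one bag of size 6, the width is 6 − 1 = 5, so tw(G) ≤ 5. Conversely, {0, 1, 2, 3, 4, 5} is a clique of size 6, and the vertices of any clique must share a bag in every tree decomposition; so some bag has ≥ 6 vertices and tw(G) ≥ 5. The upper and lower bounds meet at 5, so that is the treewidth.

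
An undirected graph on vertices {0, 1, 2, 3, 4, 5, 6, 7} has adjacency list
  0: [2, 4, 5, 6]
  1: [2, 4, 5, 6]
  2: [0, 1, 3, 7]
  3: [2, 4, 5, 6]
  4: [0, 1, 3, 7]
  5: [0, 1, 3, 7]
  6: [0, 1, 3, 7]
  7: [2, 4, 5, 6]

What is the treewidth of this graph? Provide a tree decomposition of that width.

Each bag holds 5 vertices, so the decomposition has width 4, which upper-bounds the treewidth. For the lower bound: the 5 vertex sets {0,6}, {4,7}, {1,2}, {5}, {3} are disjoint, each induces a connected subgraph, and every pair is joined by at least one edge of G. Contracting each set to a single vertex therefore yields K_{5} as a minor, and since treewidth is minor-monotone, tw(G) ≥ tw(K_{5}) = 4. Combining the bounds, tw(G) = 4.

Treewidth 4.
One such decomposition:
Bags: B1 = {0, 2, 4, 5, 6}  B2 = {2, 4, 5, 6, 7}  B3 = {1, 2, 4, 5, 6}  B4 = {2, 3, 4, 5, 6}
Tree: B1–B2, B2–B3, B3–B4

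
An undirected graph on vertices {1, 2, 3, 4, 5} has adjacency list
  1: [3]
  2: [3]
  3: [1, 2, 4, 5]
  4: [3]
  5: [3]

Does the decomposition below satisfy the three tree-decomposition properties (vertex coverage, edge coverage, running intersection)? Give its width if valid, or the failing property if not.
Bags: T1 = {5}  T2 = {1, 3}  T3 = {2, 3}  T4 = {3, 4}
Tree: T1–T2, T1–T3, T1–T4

No — edge (3,5) lies in no bag.

A tree decomposition must satisfy three properties: every vertex lies in some bag; for every edge, both endpoints lie together in some bag; and for every vertex, the bags containing it form a connected subtree. Here edge (3,5) lies in no bag, so the decomposition is invalid.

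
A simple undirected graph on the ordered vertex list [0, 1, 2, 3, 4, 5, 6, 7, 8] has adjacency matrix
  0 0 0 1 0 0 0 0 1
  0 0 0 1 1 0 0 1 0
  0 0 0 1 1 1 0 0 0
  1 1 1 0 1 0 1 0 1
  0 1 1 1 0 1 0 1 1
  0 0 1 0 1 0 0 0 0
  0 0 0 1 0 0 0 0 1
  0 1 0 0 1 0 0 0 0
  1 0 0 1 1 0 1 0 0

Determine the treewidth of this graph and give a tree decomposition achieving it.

Every bag has size at most 3, so the width is 3 − 1 = 2 and tw(G) ≤ 2. Conversely, {0, 3, 8} is a clique of size 3, and the vertices of any clique must share a bag in every tree decomposition; so some bag has ≥ 3 vertices and tw(G) ≥ 2. Combining the bounds, tw(G) = 2.

Treewidth 2.
One optimal decomposition is:
Bags: B1 = {2, 3, 4}  B2 = {3, 4, 8}  B3 = {3, 6, 8}  B4 = {1, 3, 4}  B5 = {2, 4, 5}  B6 = {0, 3, 8}  B7 = {1, 4, 7}
Tree: B1–B2, B2–B3, B2–B4, B1–B5, B3–B6, B4–B7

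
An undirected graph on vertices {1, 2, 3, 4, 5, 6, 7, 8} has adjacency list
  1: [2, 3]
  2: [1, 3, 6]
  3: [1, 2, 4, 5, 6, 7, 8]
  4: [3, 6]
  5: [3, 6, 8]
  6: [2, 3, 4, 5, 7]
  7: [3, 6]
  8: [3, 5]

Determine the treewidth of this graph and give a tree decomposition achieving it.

Treewidth 2.
Bags: B1 = {2, 3, 6}  B2 = {3, 4, 6}  B3 = {3, 5, 6}  B4 = {3, 5, 8}  B5 = {3, 6, 7}  B6 = {1, 2, 3}
Tree: B1–B2, B1–B3, B3–B4, B1–B5, B1–B6

Each bag holds 3 vertices, so the decomposition has width 2, which upper-bounds the treewidth. Conversely, {3, 5, 8} is a clique of size 3, and the vertices of any clique must share a bag in every tree decomposition; so some bag has ≥ 3 vertices and tw(G) ≥ 2. Combining the bounds, tw(G) = 2.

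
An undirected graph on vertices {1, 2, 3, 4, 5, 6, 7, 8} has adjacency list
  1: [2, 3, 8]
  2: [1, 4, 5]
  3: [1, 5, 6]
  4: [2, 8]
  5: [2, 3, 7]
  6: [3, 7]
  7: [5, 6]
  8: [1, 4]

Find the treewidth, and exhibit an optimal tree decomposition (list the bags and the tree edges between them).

Every bag has size at most 3, so the width is 3 − 1 = 2 and tw(G) ≤ 2. Since 4–8–1–2–4 is a cycle in G, G is not acyclic. Forests are exactly the graphs of treewidth ≤ 1, so tw(G) ≥ 2. Therefore the treewidth is 2.

Treewidth 2.
Bags: B1 = {2, 4, 8}  B2 = {1, 2, 8}  B3 = {1, 2, 5}  B4 = {1, 3, 5}  B5 = {3, 5, 7}  B6 = {3, 6, 7}
Tree: B1–B2, B2–B3, B3–B4, B4–B5, B5–B6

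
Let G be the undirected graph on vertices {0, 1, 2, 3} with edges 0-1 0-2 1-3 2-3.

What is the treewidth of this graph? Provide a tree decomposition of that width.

Treewidth 2.
Bags: B1 = {0, 1, 2}  B2 = {1, 2, 3}
Tree: B1–B2

The largest bag has 3 vertices, giving width 2; this decomposition certifies tw(G) ≤ 2. Since 1–0–2–3–1 is a cycle in G, G is not acyclic. Forests are exactly the graphs of treewidth ≤ 1, so tw(G) ≥ 2. Therefore the treewidth is 2.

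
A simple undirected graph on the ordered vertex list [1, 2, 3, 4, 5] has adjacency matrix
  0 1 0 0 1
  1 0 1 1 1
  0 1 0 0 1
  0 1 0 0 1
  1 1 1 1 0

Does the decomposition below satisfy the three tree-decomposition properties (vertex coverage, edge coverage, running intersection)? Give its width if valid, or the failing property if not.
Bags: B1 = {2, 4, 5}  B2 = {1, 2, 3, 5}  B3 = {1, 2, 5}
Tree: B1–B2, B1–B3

A tree decomposition must satisfy three properties: every vertex lies in some bag; for every edge, both endpoints lie together in some bag; and for every vertex, the bags containing it form a connected subtree. Here bags containing vertex 1 are not connected in the tree, so the decomposition is invalid.

No — bags containing vertex 1 are not connected in the tree.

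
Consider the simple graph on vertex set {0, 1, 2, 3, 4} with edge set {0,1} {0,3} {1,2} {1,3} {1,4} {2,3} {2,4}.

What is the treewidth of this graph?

2

A width-2 tree decomposition is:
Bags: B1 = {1, 2, 3}  B2 = {1, 2, 4}  B3 = {0, 1, 3}
Tree: B1–B2, B1–B3
The largest bag has 3 vertices, giving width 2; this decomposition certifies tw(G) ≤ 2. On the other hand G contains the 3-clique {0, 1, 3}. A clique must lie in a single bag of any decomposition, so no decomposition can have width below 2. The upper and lower bounds meet at 2, so that is the treewidth.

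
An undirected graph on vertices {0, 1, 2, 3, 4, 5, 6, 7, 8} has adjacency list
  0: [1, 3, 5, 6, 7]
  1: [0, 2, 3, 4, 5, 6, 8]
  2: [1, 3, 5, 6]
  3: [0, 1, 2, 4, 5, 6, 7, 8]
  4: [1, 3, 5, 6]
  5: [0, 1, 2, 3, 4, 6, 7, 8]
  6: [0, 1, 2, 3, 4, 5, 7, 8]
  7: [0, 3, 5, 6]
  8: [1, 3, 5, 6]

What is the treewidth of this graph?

4

A width-4 tree decomposition is:
Bags: B1 = {1, 3, 4, 5, 6}  B2 = {0, 1, 3, 5, 6}  B3 = {1, 3, 5, 6, 8}  B4 = {0, 3, 5, 6, 7}  B5 = {1, 2, 3, 5, 6}
Tree: B1–B2, B2–B3, B2–B4, B1–B5
The largest bag has 5 vertices, giving width 4; this decomposition certifies tw(G) ≤ 4. On the other hand G contains the 5-clique {0, 1, 3, 5, 6}. A clique must lie in a single bag of any decomposition, so no decomposition can have width below 4. Therefore the treewidth is 4.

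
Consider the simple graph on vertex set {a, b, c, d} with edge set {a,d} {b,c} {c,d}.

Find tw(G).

A width-1 tree decomposition is:
Bags: B1 = {b, c}  B2 = {c, d}  B3 = {a, d}
Tree: B1–B2, B2–B3
The largest bag has 2 vertices, giving width 1; this decomposition certifies tw(G) ≤ 1. G has an edge, so its treewidth is at least 1. Therefore the treewidth is 1.

1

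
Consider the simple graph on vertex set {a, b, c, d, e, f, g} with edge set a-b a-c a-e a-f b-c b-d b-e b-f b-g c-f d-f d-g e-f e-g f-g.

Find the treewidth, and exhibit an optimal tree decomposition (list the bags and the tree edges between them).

Treewidth 3.
One such decomposition:
Bags: B1 = {b, e, f, g}  B2 = {b, d, f, g}  B3 = {a, b, e, f}  B4 = {a, b, c, f}
Tree: B1–B2, B1–B3, B3–B4

Every bag has size at most 4, so the width is 4 − 1 = 3 and tw(G) ≤ 3. On the other hand G contains the 4-clique {b, d, f, g}. A clique must lie in a single bag of any decomposition, so no decomposition can have width below 3. The upper and lower bounds meet at 3, so that is the treewidth.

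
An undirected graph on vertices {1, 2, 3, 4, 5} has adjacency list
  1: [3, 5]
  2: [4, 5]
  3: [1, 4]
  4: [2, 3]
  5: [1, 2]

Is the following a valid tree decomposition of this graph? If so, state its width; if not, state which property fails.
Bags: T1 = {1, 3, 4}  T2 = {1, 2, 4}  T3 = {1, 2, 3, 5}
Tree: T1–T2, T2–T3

A tree decomposition must satisfy three properties: every vertex lies in some bag; for every edge, both endpoints lie together in some bag; and for every vertex, the bags containing it form a connected subtree. Here bags containing vertex 3 are not connected in the tree, so the decomposition is invalid.

No — bags containing vertex 3 are not connected in the tree.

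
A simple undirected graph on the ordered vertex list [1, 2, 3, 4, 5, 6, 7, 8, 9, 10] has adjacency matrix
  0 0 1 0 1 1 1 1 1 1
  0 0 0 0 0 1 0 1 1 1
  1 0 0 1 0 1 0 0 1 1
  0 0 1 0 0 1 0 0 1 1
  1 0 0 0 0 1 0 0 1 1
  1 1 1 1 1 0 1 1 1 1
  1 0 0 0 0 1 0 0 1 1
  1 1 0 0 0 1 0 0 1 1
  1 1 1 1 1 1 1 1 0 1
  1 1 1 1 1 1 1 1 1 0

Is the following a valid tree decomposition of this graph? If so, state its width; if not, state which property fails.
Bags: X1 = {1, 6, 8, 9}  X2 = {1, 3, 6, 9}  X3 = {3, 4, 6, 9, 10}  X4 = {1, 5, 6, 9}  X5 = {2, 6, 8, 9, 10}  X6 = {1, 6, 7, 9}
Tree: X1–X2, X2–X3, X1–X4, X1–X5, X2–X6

A tree decomposition must satisfy three properties: every vertex lies in some bag; for every edge, both endpoints lie together in some bag; and for every vertex, the bags containing it form a connected subtree. Here edge (10,1) lies in no bag, so the decomposition is invalid.

No — edge (10,1) lies in no bag.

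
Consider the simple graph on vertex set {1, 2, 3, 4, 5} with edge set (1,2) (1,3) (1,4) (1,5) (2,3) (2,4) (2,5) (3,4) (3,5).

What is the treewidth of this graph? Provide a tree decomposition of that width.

Treewidth 3.
One optimal decomposition is:
Bags: B1 = {1, 2, 3, 4}  B2 = {1, 2, 3, 5}
Tree: B1–B2

The largest bag has 4 vertices, giving width 3; this decomposition certifies tw(G) ≤ 3. For the lower bound, the 4 vertices {1, 2, 3, 4} are pairwise adjacent, and any tree decomposition puts a clique entirely inside one bag — forcing width ≥ 3. Combining the bounds, tw(G) = 3.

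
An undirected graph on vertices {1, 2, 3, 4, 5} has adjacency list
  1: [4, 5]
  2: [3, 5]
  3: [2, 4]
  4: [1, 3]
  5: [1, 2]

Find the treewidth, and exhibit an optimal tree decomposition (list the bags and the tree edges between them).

Treewidth 2.
One optimal decomposition is:
Bags: B1 = {1, 4, 5}  B2 = {3, 4, 5}  B3 = {2, 3, 5}
Tree: B1–B2, B2–B3

Every bag has size at most 3, so the width is 3 − 1 = 2 and tw(G) ≤ 2. For the lower bound, G contains the cycle 5–1–4–3–2–5, so G is not a forest; only forests have treewidth ≤ 1, hence tw(G) ≥ 2. The upper and lower bounds meet at 2, so that is the treewidth.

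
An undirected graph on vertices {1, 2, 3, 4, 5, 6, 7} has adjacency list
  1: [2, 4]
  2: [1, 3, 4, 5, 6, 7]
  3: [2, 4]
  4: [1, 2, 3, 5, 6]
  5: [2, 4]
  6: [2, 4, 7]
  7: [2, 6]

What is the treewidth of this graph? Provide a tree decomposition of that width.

Treewidth 2.
One optimal decomposition is:
Bags: B1 = {2, 4, 6}  B2 = {2, 3, 4}  B3 = {2, 4, 5}  B4 = {2, 6, 7}  B5 = {1, 2, 4}
Tree: B1–B2, B1–B3, B1–B4, B2–B5

Every bag has size at most 3, so the width is 3 − 1 = 2 and tw(G) ≤ 2. On the other hand G contains the 3-clique {1, 2, 4}. A clique must lie in a single bag of any decomposition, so no decomposition can have width below 2. The upper and lower bounds meet at 2, so that is the treewidth.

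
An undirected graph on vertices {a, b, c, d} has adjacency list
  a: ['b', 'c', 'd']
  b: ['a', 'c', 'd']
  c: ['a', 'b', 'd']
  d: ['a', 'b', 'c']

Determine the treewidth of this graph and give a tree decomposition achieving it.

Treewidth 3.
One such decomposition:
Bags: B1 = {a, b, c, d}
Tree: (single bag)

With just one bag of size 4, the width is 4 − 1 = 3, so tw(G) ≤ 3. For the lower bound, the 4 vertices {a, b, c, d} are pairwise adjacent, and any tree decomposition puts a clique entirely inside one bag — forcing width ≥ 3. Hence tw(G) = 3 exactly.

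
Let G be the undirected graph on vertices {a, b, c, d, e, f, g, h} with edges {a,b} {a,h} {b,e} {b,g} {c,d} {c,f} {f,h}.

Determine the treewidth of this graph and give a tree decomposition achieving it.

Every bag has size at most 2, so the width is 2 − 1 = 1 and tw(G) ≤ 1. Since G has at least one edge (e.g. a–b), it is not an edgeless graph, so tw(G) ≥ 1. Therefore the treewidth is 1.

Treewidth 1.
Bags: B1 = {a, b}  B2 = {a, h}  B3 = {b, g}  B4 = {b, e}  B5 = {f, h}  B6 = {c, f}  B7 = {c, d}
Tree: B1–B2, B1–B3, B3–B4, B2–B5, B5–B6, B6–B7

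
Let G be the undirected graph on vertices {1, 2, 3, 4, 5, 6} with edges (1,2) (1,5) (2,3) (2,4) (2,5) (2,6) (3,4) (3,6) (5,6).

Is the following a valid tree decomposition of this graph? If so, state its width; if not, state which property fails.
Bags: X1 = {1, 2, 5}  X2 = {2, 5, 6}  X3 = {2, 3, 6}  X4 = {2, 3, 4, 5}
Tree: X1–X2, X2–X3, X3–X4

A tree decomposition must satisfy three properties: every vertex lies in some bag; for every edge, both endpoints lie together in some bag; and for every vertex, the bags containing it form a connected subtree. Here bags containing vertex 5 are not connected in the tree, so the decomposition is invalid.

No — bags containing vertex 5 are not connected in the tree.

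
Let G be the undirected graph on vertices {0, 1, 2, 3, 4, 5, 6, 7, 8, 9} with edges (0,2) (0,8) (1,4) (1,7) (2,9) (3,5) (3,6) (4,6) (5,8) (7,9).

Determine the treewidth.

A width-2 tree decomposition is:
Bags: B1 = {1, 7, 9}  B2 = {1, 2, 9}  B3 = {0, 1, 2}  B4 = {0, 1, 8}  B5 = {1, 5, 8}  B6 = {1, 3, 5}  B7 = {1, 3, 6}  B8 = {1, 4, 6}
Tree: B1–B2, B2–B3, B3–B4, B4–B5, B5–B6, B6–B7, B7–B8
Each bag holds 3 vertices, so the decomposition has width 2, which upper-bounds the treewidth. For the lower bound, G contains the cycle 1–7–9–2–0–8–5–3–6–4–1, so G is not a forest; only forests have treewidth ≤ 1, hence tw(G) ≥ 2. Combining the bounds, tw(G) = 2.

2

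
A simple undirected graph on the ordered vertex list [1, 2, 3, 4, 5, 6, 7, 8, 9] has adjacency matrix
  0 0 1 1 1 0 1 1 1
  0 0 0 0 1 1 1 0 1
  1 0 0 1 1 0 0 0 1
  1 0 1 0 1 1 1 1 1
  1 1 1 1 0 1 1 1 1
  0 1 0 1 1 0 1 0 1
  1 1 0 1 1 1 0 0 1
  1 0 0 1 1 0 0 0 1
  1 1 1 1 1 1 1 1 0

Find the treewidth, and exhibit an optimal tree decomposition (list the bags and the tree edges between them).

Every bag has size at most 5, so the width is 5 − 1 = 4 and tw(G) ≤ 4. For the lower bound, the 5 vertices {2, 5, 6, 7, 9} are pairwise adjacent, and any tree decomposition puts a clique entirely inside one bag — forcing width ≥ 4. Combining the bounds, tw(G) = 4.

Treewidth 4.
One such decomposition:
Bags: B1 = {4, 5, 6, 7, 9}  B2 = {2, 5, 6, 7, 9}  B3 = {1, 4, 5, 7, 9}  B4 = {1, 4, 5, 8, 9}  B5 = {1, 3, 4, 5, 9}
Tree: B1–B2, B1–B3, B3–B4, B4–B5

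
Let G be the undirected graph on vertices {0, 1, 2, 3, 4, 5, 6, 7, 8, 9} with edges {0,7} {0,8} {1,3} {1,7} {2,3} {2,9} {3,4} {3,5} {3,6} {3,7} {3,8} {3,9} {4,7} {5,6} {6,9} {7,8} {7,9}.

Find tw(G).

2

A width-2 tree decomposition is:
Bags: B1 = {3, 4, 7}  B2 = {3, 7, 9}  B3 = {3, 6, 9}  B4 = {2, 3, 9}  B5 = {3, 7, 8}  B6 = {0, 7, 8}  B7 = {1, 3, 7}  B8 = {3, 5, 6}
Tree: B1–B2, B2–B3, B2–B4, B2–B5, B5–B6, B1–B7, B3–B8
Every bag has size at most 3, so the width is 3 − 1 = 2 and tw(G) ≤ 2. Conversely, {0, 7, 8} is a clique of size 3, and the vertices of any clique must share a bag in every tree decomposition; so some bag has ≥ 3 vertices and tw(G) ≥ 2. Hence tw(G) = 2 exactly.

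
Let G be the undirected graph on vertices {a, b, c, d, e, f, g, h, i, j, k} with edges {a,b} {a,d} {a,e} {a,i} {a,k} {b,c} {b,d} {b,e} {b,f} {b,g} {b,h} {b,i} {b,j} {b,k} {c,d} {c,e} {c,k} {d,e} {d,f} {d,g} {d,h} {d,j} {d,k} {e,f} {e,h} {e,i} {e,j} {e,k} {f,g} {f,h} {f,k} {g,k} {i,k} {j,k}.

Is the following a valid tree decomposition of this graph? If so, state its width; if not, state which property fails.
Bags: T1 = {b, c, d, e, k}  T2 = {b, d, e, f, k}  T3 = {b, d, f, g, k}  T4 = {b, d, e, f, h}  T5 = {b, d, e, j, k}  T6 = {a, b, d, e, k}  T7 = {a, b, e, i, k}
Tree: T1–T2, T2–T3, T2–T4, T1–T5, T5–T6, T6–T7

Yes; width 4.

Every vertex of G appears in some bag (union = {a, b, c, d, e, f, g, h, i, j, k}); every edge is covered by a bag; and for each vertex v the set of bags containing v is connected in the bag tree. The decomposition is therefore valid. The largest bag has 5 vertices, so the width is 4.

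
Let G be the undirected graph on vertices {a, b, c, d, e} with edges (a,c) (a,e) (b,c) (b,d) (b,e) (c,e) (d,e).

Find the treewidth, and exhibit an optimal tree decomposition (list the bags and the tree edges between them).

Every bag has size at most 3, so the width is 3 − 1 = 2 and tw(G) ≤ 2. On the other hand G contains the 3-clique {b, d, e}. A clique must lie in a single bag of any decomposition, so no decomposition can have width below 2. Therefore the treewidth is 2.

Treewidth 2.
Bags: B1 = {a, c, e}  B2 = {b, c, e}  B3 = {b, d, e}
Tree: B1–B2, B2–B3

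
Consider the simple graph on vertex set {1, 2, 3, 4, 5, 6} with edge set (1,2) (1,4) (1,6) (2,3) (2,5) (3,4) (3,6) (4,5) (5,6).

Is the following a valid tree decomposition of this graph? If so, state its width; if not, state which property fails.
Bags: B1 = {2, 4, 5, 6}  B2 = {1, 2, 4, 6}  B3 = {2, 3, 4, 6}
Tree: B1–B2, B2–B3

Vertex coverage: the bags together contain {1, 2, 3, 4, 5, 6}, the full vertex set. Edge coverage: each edge of G has both endpoints in at least one bag. Running intersection: for every vertex, the bags containing it form a connected subtree. All three properties hold, so this is a valid tree decomposition of width max|bag| − 1 = 3, and hence tw(G) ≤ 3.

Yes; width 3.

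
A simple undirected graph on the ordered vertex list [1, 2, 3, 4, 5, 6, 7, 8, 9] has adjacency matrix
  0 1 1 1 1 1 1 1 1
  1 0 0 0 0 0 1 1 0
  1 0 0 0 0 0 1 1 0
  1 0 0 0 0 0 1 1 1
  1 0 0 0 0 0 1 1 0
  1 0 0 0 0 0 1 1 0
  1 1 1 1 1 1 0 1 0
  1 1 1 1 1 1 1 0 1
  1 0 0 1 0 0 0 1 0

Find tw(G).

3

A width-3 tree decomposition is:
Bags: B1 = {1, 4, 7, 8}  B2 = {1, 5, 7, 8}  B3 = {1, 3, 7, 8}  B4 = {1, 6, 7, 8}  B5 = {1, 4, 8, 9}  B6 = {1, 2, 7, 8}
Tree: B1–B2, B1–B3, B3–B4, B1–B5, B1–B6
Every bag has size at most 4, so the width is 4 − 1 = 3 and tw(G) ≤ 3. On the other hand G contains the 4-clique {1, 4, 8, 9}. A clique must lie in a single bag of any decomposition, so no decomposition can have width below 3. The upper and lower bounds meet at 3, so that is the treewidth.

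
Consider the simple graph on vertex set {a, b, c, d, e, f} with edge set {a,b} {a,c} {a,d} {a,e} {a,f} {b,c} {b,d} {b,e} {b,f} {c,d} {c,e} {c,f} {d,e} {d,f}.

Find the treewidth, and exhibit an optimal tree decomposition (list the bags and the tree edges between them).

Every bag has size at most 5, so the width is 5 − 1 = 4 and tw(G) ≤ 4. Conversely, {a, b, c, d, e} is a clique of size 5, and the vertices of any clique must share a bag in every tree decomposition; so some bag has ≥ 5 vertices and tw(G) ≥ 4. Hence tw(G) = 4 exactly.

Treewidth 4.
Bags: B1 = {a, b, c, d, e}  B2 = {a, b, c, d, f}
Tree: B1–B2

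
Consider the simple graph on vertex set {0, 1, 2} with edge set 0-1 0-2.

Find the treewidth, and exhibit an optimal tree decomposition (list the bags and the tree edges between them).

Each bag holds 2 vertices, so the decomposition has width 1, which upper-bounds the treewidth. Any graph with an edge has treewidth ≥ 1, and G has the edge 1–0. Therefore the treewidth is 1.

Treewidth 1.
One such decomposition:
Bags: B1 = {0, 1}  B2 = {0, 2}
Tree: B1–B2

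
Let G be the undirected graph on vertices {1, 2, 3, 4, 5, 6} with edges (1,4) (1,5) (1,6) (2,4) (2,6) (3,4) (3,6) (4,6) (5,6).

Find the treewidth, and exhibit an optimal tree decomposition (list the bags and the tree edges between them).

Treewidth 2.
One such decomposition:
Bags: B1 = {1, 4, 6}  B2 = {1, 5, 6}  B3 = {3, 4, 6}  B4 = {2, 4, 6}
Tree: B1–B2, B1–B3, B1–B4

The largest bag has 3 vertices, giving width 2; this decomposition certifies tw(G) ≤ 2. On the other hand G contains the 3-clique {1, 4, 6}. A clique must lie in a single bag of any decomposition, so no decomposition can have width below 2. Combining the bounds, tw(G) = 2.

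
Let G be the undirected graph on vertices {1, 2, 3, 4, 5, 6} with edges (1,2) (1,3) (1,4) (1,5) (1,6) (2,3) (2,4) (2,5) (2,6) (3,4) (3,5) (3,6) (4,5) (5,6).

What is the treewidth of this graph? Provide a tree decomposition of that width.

Treewidth 4.
One such decomposition:
Bags: B1 = {1, 2, 3, 4, 5}  B2 = {1, 2, 3, 5, 6}
Tree: B1–B2

Each bag holds 5 vertices, so the decomposition has width 4, which upper-bounds the treewidth. On the other hand G contains the 5-clique {1, 2, 3, 4, 5}. A clique must lie in a single bag of any decomposition, so no decomposition can have width below 4. Combining the bounds, tw(G) = 4.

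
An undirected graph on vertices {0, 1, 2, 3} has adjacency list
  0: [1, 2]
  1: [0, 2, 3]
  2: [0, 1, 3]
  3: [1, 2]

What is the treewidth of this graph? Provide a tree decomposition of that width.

Treewidth 2.
One such decomposition:
Bags: B1 = {1, 2, 3}  B2 = {0, 1, 2}
Tree: B1–B2

The largest bag has 3 vertices, giving width 2; this decomposition certifies tw(G) ≤ 2. For the lower bound, the 3 vertices {0, 1, 2} are pairwise adjacent, and any tree decomposition puts a clique entirely inside one bag — forcing width ≥ 2. Hence tw(G) = 2 exactly.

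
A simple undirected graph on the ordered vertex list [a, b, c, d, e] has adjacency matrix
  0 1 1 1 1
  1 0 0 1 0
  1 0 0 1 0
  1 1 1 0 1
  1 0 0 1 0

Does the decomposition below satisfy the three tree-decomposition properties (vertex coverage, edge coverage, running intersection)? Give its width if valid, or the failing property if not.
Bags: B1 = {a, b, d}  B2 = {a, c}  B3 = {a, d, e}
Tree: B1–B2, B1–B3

No — edge (d,c) lies in no bag.

A tree decomposition must satisfy three properties: every vertex lies in some bag; for every edge, both endpoints lie together in some bag; and for every vertex, the bags containing it form a connected subtree. Here edge (d,c) lies in no bag, so the decomposition is invalid.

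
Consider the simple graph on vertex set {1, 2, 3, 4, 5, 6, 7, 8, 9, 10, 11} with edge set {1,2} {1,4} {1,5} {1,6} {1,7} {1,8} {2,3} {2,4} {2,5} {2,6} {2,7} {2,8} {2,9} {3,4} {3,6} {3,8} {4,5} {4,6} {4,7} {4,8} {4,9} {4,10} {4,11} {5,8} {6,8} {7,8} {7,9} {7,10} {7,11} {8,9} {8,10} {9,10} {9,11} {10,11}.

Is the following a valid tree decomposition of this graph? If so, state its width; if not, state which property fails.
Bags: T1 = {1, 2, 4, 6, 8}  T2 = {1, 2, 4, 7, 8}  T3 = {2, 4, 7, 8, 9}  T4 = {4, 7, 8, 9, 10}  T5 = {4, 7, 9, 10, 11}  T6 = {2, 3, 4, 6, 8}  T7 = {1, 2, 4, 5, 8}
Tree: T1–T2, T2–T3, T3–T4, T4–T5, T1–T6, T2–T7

Yes; width 4.

Checking the three conditions: (i) the bags cover all of {1, 2, 3, 4, 5, 6, 7, 8, 9, 10, 11}; (ii) for each edge, some bag contains both endpoints; (iii) the bags containing any fixed vertex form a subtree. All hold, so the decomposition is valid with width 5 − 1 = 4.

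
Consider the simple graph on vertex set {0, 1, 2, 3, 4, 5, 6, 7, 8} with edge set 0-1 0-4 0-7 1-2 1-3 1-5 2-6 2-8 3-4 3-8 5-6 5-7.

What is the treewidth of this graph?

3

A width-3 tree decomposition is:
Bags: B1 = {2, 5, 6, 8}  B2 = {1, 2, 5, 8}  B3 = {1, 3, 5, 8}  B4 = {1, 3, 5, 7}  B5 = {0, 1, 3, 7}  B6 = {0, 3, 4, 7}
Tree: B1–B2, B2–B3, B3–B4, B4–B5, B5–B6
Each bag holds 4 vertices, so the decomposition has width 3, which upper-bounds the treewidth. For the lower bound: the 4 vertex sets {2,6,8}, {5}, {1}, {0,3,4,7} are disjoint, each induces a connected subgraph, and every pair is joined by at least one edge of G. Contracting each set to a single vertex therefore yields K_{4} as a minor, and since treewidth is minor-monotone, tw(G) ≥ tw(K_{4}) = 3. Hence tw(G) = 3 exactly.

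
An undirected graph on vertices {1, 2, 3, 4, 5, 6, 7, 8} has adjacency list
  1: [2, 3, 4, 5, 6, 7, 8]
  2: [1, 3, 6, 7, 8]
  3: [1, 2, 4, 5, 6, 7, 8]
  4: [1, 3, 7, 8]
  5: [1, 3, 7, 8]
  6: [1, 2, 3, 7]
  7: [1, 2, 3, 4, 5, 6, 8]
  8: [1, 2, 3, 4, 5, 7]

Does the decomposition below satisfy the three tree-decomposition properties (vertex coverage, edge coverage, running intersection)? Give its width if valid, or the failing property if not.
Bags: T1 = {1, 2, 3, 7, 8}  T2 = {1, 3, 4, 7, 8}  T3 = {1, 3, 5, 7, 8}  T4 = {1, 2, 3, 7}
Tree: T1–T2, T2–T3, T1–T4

No — vertex 6 appears in no bag.

A tree decomposition must satisfy three properties: every vertex lies in some bag; for every edge, both endpoints lie together in some bag; and for every vertex, the bags containing it form a connected subtree. Here vertex 6 appears in no bag, so the decomposition is invalid.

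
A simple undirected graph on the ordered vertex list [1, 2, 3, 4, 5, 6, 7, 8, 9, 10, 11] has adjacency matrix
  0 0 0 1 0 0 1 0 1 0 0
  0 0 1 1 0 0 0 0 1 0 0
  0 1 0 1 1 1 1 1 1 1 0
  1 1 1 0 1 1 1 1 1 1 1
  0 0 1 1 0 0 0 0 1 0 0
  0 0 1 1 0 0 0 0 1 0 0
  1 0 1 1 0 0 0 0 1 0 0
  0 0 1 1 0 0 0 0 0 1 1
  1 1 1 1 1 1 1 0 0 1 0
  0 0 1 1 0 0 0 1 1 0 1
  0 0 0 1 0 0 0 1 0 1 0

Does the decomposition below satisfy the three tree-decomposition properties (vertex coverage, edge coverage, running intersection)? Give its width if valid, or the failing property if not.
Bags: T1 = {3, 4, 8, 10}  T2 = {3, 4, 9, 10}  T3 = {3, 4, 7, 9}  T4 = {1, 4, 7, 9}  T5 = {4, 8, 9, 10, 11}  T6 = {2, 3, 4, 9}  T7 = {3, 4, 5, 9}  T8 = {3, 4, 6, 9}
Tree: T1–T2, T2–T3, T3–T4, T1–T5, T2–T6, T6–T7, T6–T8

No — bags containing vertex 9 are not connected in the tree.

A tree decomposition must satisfy three properties: every vertex lies in some bag; for every edge, both endpoints lie together in some bag; and for every vertex, the bags containing it form a connected subtree. Here bags containing vertex 9 are not connected in the tree, so the decomposition is invalid.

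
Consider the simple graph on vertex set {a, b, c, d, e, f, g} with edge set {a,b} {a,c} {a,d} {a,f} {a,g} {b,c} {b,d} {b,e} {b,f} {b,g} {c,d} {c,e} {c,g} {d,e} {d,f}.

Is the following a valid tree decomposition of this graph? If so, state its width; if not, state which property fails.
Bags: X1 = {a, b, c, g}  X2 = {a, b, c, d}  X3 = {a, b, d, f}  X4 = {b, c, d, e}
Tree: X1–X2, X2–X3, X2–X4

Every vertex of G appears in some bag (union = {a, b, c, d, e, f, g}); every edge is covered by a bag; and for each vertex v the set of bags containing v is connected in the bag tree. The decomposition is therefore valid. The largest bag has 4 vertices, so the width is 3.

Yes; width 3.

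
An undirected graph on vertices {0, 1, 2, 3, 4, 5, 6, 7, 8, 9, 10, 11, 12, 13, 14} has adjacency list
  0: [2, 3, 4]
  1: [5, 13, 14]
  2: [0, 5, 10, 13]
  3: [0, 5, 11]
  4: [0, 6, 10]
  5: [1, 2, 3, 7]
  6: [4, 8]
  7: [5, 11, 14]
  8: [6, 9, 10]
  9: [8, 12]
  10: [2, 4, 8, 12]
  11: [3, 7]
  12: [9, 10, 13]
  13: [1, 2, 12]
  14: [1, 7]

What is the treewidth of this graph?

A width-3 tree decomposition is:
Bags: B1 = {6, 8, 9, 12}  B2 = {6, 8, 10, 12}  B3 = {4, 6, 10, 12}  B4 = {4, 10, 12, 13}  B5 = {2, 4, 10, 13}  B6 = {0, 2, 4, 13}  B7 = {0, 1, 2, 13}  B8 = {0, 1, 2, 5}  B9 = {0, 1, 3, 5}  B10 = {1, 3, 5, 14}  B11 = {3, 5, 7, 14}  B12 = {3, 7, 11, 14}
Tree: B1–B2, B2–B3, B3–B4, B4–B5, B5–B6, B6–B7, B7–B8, B8–B9, B9–B10, B10–B11, B11–B12
The largest bag has 4 vertices, giving width 3; this decomposition certifies tw(G) ≤ 3. For the lower bound: the 4 vertex sets {6,8,9}, {12}, {10}, {0,2,4,13} are disjoint, each induces a connected subgraph, and every pair is joined by at least one edge of G. Contracting each set to a single vertex therefore yields K_{4} as a minor, and since treewidth is minor-monotone, tw(G) ≥ tw(K_{4}) = 3. Therefore the treewidth is 3.

3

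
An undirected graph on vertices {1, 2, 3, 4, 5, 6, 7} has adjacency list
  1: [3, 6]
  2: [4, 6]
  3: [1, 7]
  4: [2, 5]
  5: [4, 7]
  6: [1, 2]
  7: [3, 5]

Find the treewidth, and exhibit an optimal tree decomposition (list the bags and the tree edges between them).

Treewidth 2.
One such decomposition:
Bags: B1 = {2, 4, 5}  B2 = {2, 5, 6}  B3 = {1, 5, 6}  B4 = {1, 3, 5}  B5 = {3, 5, 7}
Tree: B1–B2, B2–B3, B3–B4, B4–B5

Every bag has size at most 3, so the width is 3 − 1 = 2 and tw(G) ≤ 2. The edges 5–4–2–6–1–3–7–5 form a cycle, so G is not a tree and its treewidth is at least 2. The upper and lower bounds meet at 2, so that is the treewidth.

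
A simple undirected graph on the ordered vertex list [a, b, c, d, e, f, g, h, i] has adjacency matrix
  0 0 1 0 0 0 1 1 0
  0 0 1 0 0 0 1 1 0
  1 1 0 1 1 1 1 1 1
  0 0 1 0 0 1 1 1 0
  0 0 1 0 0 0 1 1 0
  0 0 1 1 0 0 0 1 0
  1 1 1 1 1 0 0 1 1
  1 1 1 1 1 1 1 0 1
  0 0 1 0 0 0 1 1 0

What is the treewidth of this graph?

A width-3 tree decomposition is:
Bags: B1 = {c, d, g, h}  B2 = {c, d, f, h}  B3 = {a, c, g, h}  B4 = {c, g, h, i}  B5 = {b, c, g, h}  B6 = {c, e, g, h}
Tree: B1–B2, B1–B3, B3–B4, B4–B5, B1–B6
Every bag has size at most 4, so the width is 4 − 1 = 3 and tw(G) ≤ 3. On the other hand G contains the 4-clique {c, d, g, h}. A clique must lie in a single bag of any decomposition, so no decomposition can have width below 3. The upper and lower bounds meet at 3, so that is the treewidth.

3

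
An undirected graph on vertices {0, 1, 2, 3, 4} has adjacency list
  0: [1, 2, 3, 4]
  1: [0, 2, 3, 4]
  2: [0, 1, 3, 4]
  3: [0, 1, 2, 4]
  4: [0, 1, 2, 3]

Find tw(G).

A width-4 tree decomposition is:
Bags: B1 = {0, 1, 2, 3, 4}
Tree: (single bag)
With just one bag of size 5, the width is 5 − 1 = 4, so tw(G) ≤ 4. Conversely, {0, 1, 2, 3, 4} is a clique of size 5, and the vertices of any clique must share a bag in every tree decomposition; so some bag has ≥ 5 vertices and tw(G) ≥ 4. Combining the bounds, tw(G) = 4.

4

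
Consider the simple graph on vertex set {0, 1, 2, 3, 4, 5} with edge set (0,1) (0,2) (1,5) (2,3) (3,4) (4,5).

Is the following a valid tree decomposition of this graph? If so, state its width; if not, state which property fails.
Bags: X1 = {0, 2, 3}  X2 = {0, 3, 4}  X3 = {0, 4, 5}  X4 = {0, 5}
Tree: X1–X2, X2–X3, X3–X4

A tree decomposition must satisfy three properties: every vertex lies in some bag; for every edge, both endpoints lie together in some bag; and for every vertex, the bags containing it form a connected subtree. Here vertex 1 appears in no bag, so the decomposition is invalid.

No — vertex 1 appears in no bag.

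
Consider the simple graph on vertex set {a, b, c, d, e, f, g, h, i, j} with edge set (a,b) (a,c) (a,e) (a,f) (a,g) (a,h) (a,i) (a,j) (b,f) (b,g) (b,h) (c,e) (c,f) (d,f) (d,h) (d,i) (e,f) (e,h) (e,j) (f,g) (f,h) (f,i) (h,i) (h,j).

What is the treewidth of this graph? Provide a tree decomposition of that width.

The largest bag has 4 vertices, giving width 3; this decomposition certifies tw(G) ≤ 3. On the other hand G contains the 4-clique {a, e, h, j}. A clique must lie in a single bag of any decomposition, so no decomposition can have width below 3. The upper and lower bounds meet at 3, so that is the treewidth.

Treewidth 3.
One optimal decomposition is:
Bags: B1 = {d, f, h, i}  B2 = {a, f, h, i}  B3 = {a, e, f, h}  B4 = {a, b, f, h}  B5 = {a, e, h, j}  B6 = {a, c, e, f}  B7 = {a, b, f, g}
Tree: B1–B2, B2–B3, B3–B4, B3–B5, B3–B6, B4–B7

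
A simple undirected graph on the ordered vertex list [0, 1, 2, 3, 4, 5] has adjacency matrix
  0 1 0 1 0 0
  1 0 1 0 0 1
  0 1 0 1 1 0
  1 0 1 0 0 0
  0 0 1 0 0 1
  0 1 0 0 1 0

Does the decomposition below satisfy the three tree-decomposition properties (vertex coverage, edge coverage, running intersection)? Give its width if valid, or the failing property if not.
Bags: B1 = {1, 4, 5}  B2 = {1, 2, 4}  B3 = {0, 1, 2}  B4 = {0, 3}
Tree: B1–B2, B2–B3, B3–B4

A tree decomposition must satisfy three properties: every vertex lies in some bag; for every edge, both endpoints lie together in some bag; and for every vertex, the bags containing it form a connected subtree. Here edge (2,3) lies in no bag, so the decomposition is invalid.

No — edge (2,3) lies in no bag.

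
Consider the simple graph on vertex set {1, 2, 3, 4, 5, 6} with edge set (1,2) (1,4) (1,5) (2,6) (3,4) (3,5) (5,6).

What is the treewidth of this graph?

2

A width-2 tree decomposition is:
Bags: B1 = {1, 2, 6}  B2 = {1, 5, 6}  B3 = {1, 4, 5}  B4 = {3, 4, 5}
Tree: B1–B2, B2–B3, B3–B4
Each bag holds 3 vertices, so the decomposition has width 2, which upper-bounds the treewidth. The edges 2–6–5–1–2 form a cycle, so G is not a tree and its treewidth is at least 2. The upper and lower bounds meet at 2, so that is the treewidth.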